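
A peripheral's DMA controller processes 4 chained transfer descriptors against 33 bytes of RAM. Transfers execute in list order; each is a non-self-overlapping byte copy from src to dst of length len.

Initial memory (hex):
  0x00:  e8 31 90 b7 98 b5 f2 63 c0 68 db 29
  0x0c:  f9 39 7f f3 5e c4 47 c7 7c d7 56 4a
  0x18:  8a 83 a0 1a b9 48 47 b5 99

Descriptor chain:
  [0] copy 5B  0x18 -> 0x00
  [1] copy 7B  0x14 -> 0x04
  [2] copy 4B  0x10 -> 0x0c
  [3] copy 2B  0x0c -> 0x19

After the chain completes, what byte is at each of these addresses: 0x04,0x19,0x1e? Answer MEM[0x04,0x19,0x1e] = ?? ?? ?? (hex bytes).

MEM[0x04,0x19,0x1e] = 7c 5e 47

[0] 0x18->0x00 len=5 : 8a 83 a0 1a b9
[1] 0x14->0x04 len=7 : 7c d7 56 4a 8a 83 a0
[2] 0x10->0x0c len=4 : 5e c4 47 c7
[3] 0x0c->0x19 len=2 : 5e c4
query mem[0x04]=0x7c, mem[0x19]=0x5e, mem[0x1e]=0x47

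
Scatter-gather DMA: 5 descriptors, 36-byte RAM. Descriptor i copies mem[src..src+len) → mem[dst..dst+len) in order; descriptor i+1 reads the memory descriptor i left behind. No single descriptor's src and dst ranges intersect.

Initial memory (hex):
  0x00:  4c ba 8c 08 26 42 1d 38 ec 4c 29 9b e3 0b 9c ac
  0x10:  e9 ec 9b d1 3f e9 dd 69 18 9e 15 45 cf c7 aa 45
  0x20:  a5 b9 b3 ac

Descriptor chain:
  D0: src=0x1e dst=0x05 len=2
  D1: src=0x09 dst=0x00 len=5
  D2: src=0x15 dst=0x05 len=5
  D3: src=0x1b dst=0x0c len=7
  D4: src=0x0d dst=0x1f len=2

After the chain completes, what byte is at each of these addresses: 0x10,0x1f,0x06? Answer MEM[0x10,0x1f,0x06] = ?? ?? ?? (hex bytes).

MEM[0x10,0x1f,0x06] = 45 cf dd

[0] 0x1e->0x05 len=2 : aa 45
[1] 0x09->0x00 len=5 : 4c 29 9b e3 0b
[2] 0x15->0x05 len=5 : e9 dd 69 18 9e
[3] 0x1b->0x0c len=7 : 45 cf c7 aa 45 a5 b9
[4] 0x0d->0x1f len=2 : cf c7
query mem[0x10]=0x45, mem[0x1f]=0xcf, mem[0x06]=0xdd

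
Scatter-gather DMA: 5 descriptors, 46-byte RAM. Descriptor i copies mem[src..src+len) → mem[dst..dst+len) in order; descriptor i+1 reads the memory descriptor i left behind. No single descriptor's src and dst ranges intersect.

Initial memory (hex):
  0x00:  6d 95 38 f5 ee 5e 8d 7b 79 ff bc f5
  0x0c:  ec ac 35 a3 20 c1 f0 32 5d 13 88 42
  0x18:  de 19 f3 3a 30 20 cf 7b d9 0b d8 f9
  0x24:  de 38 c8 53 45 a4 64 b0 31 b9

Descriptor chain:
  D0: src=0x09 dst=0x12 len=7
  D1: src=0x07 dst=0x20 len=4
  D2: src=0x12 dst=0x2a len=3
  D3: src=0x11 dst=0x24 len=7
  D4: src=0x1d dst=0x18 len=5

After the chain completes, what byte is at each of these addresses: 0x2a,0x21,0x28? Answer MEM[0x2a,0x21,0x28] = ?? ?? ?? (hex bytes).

MEM[0x2a,0x21,0x28] = 35 79 ec

[0] 0x09->0x12 len=7 : ff bc f5 ec ac 35 a3
[1] 0x07->0x20 len=4 : 7b 79 ff bc
[2] 0x12->0x2a len=3 : ff bc f5
[3] 0x11->0x24 len=7 : c1 ff bc f5 ec ac 35
[4] 0x1d->0x18 len=5 : 20 cf 7b 7b 79
query mem[0x2a]=0x35, mem[0x21]=0x79, mem[0x28]=0xec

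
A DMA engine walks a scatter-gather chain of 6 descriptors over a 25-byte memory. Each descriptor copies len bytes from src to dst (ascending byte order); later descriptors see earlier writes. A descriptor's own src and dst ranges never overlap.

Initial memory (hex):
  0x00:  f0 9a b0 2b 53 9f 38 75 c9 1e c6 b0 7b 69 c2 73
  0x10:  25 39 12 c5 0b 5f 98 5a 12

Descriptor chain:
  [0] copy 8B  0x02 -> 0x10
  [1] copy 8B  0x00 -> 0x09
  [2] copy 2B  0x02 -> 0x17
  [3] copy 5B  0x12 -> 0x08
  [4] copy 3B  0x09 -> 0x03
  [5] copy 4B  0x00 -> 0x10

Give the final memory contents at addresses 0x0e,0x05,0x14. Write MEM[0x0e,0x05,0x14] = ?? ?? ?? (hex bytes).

  after D0: wrote 8B at 0x10 = b02b539f3875c91e
  after D1: wrote 8B at 0x09 = f09ab02b539f3875
  after D2: wrote 2B at 0x17 = b02b
  after D3: wrote 5B at 0x08 = 539f3875c9
  after D4: wrote 3B at 0x03 = 9f3875
  after D5: wrote 4B at 0x10 = f09ab09f
query mem[0x0e]=0x9f, mem[0x05]=0x75, mem[0x14]=0x38

MEM[0x0e,0x05,0x14] = 9f 75 38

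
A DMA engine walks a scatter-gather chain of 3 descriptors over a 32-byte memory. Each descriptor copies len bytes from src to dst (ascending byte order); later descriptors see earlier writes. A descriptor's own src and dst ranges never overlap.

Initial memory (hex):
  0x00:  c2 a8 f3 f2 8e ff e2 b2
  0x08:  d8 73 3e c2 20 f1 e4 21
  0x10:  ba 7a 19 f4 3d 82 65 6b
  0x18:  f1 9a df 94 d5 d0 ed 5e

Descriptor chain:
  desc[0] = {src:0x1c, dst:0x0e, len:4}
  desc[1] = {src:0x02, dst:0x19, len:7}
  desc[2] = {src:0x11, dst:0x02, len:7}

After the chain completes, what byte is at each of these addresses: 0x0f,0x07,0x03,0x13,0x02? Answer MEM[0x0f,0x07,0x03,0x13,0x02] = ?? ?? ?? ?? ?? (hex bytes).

MEM[0x0f,0x07,0x03,0x13,0x02] = d0 65 19 f4 5e

  after D0: wrote 4B at 0x0e = d5d0ed5e
  after D1: wrote 7B at 0x19 = f3f28effe2b2d8
  after D2: wrote 7B at 0x02 = 5e19f43d82656b
query mem[0x0f]=0xd0, mem[0x07]=0x65, mem[0x03]=0x19, mem[0x13]=0xf4, mem[0x02]=0x5e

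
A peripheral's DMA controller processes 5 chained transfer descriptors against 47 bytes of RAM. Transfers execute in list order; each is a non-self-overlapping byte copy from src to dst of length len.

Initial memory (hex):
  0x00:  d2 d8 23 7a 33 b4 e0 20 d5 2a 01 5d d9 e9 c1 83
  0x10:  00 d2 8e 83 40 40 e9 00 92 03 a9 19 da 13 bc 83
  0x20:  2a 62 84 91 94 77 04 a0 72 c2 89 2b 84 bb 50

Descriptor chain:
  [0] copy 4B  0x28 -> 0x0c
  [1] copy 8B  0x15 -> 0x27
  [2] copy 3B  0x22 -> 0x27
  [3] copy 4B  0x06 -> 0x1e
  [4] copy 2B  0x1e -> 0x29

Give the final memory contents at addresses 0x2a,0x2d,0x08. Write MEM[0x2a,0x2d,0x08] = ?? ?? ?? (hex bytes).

D0: mem[0x0c..0x0f] <- [72 c2 89 2b]
D1: mem[0x27..0x2e] <- [40 e9 00 92 03 a9 19 da]
D2: mem[0x27..0x29] <- [84 91 94]
D3: mem[0x1e..0x21] <- [e0 20 d5 2a]
D4: mem[0x29..0x2a] <- [e0 20]
query mem[0x2a]=0x20, mem[0x2d]=0x19, mem[0x08]=0xd5

MEM[0x2a,0x2d,0x08] = 20 19 d5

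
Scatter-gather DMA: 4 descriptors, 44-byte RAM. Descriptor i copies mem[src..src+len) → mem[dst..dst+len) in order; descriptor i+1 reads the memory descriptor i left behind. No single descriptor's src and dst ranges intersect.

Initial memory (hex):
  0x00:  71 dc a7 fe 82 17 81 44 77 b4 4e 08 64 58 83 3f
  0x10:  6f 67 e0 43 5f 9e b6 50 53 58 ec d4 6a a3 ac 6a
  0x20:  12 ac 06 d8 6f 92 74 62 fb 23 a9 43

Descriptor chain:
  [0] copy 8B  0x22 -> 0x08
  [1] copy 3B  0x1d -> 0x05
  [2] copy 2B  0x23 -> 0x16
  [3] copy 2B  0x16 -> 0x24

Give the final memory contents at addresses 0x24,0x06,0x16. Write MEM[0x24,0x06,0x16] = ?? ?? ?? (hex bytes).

MEM[0x24,0x06,0x16] = d8 ac d8

  after D0: wrote 8B at 0x08 = 06d86f927462fb23
  after D1: wrote 3B at 0x05 = a3ac6a
  after D2: wrote 2B at 0x16 = d86f
  after D3: wrote 2B at 0x24 = d86f
query mem[0x24]=0xd8, mem[0x06]=0xac, mem[0x16]=0xd8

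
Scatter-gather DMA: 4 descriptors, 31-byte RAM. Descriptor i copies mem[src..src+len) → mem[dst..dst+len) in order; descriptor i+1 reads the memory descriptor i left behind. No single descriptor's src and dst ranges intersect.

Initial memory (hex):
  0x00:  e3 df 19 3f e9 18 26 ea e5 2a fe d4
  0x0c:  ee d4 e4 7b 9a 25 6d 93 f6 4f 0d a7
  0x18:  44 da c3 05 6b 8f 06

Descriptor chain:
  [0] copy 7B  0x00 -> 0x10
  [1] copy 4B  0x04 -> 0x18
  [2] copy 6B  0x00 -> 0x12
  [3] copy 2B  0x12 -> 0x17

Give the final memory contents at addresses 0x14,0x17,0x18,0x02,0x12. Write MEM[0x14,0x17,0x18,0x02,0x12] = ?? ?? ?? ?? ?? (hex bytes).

D0: mem[0x10..0x16] <- [e3 df 19 3f e9 18 26]
D1: mem[0x18..0x1b] <- [e9 18 26 ea]
D2: mem[0x12..0x17] <- [e3 df 19 3f e9 18]
D3: mem[0x17..0x18] <- [e3 df]
query mem[0x14]=0x19, mem[0x17]=0xe3, mem[0x18]=0xdf, mem[0x02]=0x19, mem[0x12]=0xe3

MEM[0x14,0x17,0x18,0x02,0x12] = 19 e3 df 19 e3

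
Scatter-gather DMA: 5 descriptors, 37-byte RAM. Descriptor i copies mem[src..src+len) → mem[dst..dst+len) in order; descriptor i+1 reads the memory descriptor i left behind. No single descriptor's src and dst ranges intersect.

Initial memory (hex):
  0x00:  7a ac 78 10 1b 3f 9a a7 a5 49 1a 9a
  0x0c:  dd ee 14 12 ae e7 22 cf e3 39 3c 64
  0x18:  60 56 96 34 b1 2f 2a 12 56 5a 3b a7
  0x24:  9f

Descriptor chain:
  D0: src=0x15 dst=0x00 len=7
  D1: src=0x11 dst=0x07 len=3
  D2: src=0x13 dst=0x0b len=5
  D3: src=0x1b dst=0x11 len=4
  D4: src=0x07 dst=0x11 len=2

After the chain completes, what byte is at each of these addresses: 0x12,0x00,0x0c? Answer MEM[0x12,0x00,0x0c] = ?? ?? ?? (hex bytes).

MEM[0x12,0x00,0x0c] = 22 39 e3

  after D0: wrote 7B at 0x00 = 393c6460569634
  after D1: wrote 3B at 0x07 = e722cf
  after D2: wrote 5B at 0x0b = cfe3393c64
  after D3: wrote 4B at 0x11 = 34b12f2a
  after D4: wrote 2B at 0x11 = e722
query mem[0x12]=0x22, mem[0x00]=0x39, mem[0x0c]=0xe3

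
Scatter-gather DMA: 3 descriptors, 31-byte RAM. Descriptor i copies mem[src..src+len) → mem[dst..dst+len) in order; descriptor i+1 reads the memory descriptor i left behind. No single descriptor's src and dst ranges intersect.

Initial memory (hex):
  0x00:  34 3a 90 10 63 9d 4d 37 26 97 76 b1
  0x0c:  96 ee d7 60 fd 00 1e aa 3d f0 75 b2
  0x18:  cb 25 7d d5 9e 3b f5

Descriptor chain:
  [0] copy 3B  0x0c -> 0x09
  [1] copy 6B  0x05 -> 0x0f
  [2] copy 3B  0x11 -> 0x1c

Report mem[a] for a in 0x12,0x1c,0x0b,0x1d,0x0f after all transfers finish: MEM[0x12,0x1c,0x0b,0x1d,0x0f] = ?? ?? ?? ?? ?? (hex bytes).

MEM[0x12,0x1c,0x0b,0x1d,0x0f] = 26 37 d7 26 9d

D0: mem[0x09..0x0b] <- [96 ee d7]
D1: mem[0x0f..0x14] <- [9d 4d 37 26 96 ee]
D2: mem[0x1c..0x1e] <- [37 26 96]
query mem[0x12]=0x26, mem[0x1c]=0x37, mem[0x0b]=0xd7, mem[0x1d]=0x26, mem[0x0f]=0x9d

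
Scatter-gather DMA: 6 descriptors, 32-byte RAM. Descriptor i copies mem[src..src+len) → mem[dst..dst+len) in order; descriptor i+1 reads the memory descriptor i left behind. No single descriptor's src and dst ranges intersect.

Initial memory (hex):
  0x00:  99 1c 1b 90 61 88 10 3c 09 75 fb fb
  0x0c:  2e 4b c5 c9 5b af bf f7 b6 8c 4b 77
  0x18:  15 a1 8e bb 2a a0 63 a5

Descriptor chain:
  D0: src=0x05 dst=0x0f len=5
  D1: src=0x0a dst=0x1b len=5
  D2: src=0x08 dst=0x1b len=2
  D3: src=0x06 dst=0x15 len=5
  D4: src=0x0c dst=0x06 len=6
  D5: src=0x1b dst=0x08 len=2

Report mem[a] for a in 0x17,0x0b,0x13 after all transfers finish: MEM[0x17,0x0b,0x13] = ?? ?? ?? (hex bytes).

MEM[0x17,0x0b,0x13] = 09 3c 75

  after D0: wrote 5B at 0x0f = 88103c0975
  after D1: wrote 5B at 0x1b = fbfb2e4bc5
  after D2: wrote 2B at 0x1b = 0975
  after D3: wrote 5B at 0x15 = 103c0975fb
  after D4: wrote 6B at 0x06 = 2e4bc588103c
  after D5: wrote 2B at 0x08 = 0975
query mem[0x17]=0x09, mem[0x0b]=0x3c, mem[0x13]=0x75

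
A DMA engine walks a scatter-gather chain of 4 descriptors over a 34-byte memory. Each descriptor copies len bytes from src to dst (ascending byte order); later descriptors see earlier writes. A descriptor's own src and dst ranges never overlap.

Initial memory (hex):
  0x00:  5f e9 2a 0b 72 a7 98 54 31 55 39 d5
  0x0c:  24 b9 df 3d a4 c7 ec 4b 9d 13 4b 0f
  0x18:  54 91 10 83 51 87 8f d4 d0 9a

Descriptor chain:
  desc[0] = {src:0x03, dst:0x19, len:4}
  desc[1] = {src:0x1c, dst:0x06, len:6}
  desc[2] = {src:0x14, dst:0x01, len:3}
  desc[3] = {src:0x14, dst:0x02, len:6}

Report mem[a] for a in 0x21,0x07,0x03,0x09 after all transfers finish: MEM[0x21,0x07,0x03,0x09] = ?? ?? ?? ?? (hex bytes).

MEM[0x21,0x07,0x03,0x09] = 9a 0b 13 d4

[0] 0x03->0x19 len=4 : 0b 72 a7 98
[1] 0x1c->0x06 len=6 : 98 87 8f d4 d0 9a
[2] 0x14->0x01 len=3 : 9d 13 4b
[3] 0x14->0x02 len=6 : 9d 13 4b 0f 54 0b
query mem[0x21]=0x9a, mem[0x07]=0x0b, mem[0x03]=0x13, mem[0x09]=0xd4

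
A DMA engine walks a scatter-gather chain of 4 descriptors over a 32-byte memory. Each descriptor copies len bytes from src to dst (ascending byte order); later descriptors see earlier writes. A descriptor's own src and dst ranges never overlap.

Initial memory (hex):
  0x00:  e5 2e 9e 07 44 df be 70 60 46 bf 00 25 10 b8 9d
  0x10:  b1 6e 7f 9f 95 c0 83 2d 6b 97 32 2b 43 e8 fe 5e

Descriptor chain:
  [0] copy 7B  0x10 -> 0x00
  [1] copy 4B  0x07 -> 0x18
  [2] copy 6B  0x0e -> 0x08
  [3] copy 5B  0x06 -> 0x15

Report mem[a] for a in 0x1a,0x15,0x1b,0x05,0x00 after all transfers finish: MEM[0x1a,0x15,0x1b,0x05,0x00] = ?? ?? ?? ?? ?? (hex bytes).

#0 dst[0x00+7] := {0xb1,0x6e,0x7f,0x9f,0x95,0xc0,0x83}
#1 dst[0x18+4] := {0x70,0x60,0x46,0xbf}
#2 dst[0x08+6] := {0xb8,0x9d,0xb1,0x6e,0x7f,0x9f}
#3 dst[0x15+5] := {0x83,0x70,0xb8,0x9d,0xb1}
query mem[0x1a]=0x46, mem[0x15]=0x83, mem[0x1b]=0xbf, mem[0x05]=0xc0, mem[0x00]=0xb1

MEM[0x1a,0x15,0x1b,0x05,0x00] = 46 83 bf c0 b1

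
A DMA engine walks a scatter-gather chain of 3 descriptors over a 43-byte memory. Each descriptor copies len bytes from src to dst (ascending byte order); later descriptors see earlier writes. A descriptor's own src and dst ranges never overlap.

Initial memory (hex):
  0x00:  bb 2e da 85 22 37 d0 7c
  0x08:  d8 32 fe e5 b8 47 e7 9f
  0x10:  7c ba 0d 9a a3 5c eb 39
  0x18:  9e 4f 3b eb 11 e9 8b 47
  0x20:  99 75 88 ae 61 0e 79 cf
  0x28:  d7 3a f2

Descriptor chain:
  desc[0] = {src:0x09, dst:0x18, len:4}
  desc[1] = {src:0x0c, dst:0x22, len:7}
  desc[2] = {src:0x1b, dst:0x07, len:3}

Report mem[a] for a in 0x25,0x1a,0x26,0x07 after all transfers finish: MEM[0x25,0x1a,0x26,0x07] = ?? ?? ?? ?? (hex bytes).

#0 dst[0x18+4] := {0x32,0xfe,0xe5,0xb8}
#1 dst[0x22+7] := {0xb8,0x47,0xe7,0x9f,0x7c,0xba,0x0d}
#2 dst[0x07+3] := {0xb8,0x11,0xe9}
query mem[0x25]=0x9f, mem[0x1a]=0xe5, mem[0x26]=0x7c, mem[0x07]=0xb8

MEM[0x25,0x1a,0x26,0x07] = 9f e5 7c b8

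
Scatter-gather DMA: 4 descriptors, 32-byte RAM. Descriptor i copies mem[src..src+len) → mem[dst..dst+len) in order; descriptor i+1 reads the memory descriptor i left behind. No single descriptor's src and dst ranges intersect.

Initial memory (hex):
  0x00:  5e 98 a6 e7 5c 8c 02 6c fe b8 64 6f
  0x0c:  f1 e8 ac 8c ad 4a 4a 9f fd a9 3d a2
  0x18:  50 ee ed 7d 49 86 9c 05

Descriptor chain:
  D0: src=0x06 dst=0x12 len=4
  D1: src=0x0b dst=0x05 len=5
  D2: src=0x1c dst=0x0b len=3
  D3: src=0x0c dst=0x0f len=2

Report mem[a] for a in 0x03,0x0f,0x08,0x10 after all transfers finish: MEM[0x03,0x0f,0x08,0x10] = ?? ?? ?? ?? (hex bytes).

MEM[0x03,0x0f,0x08,0x10] = e7 86 ac 9c

[0] 0x06->0x12 len=4 : 02 6c fe b8
[1] 0x0b->0x05 len=5 : 6f f1 e8 ac 8c
[2] 0x1c->0x0b len=3 : 49 86 9c
[3] 0x0c->0x0f len=2 : 86 9c
query mem[0x03]=0xe7, mem[0x0f]=0x86, mem[0x08]=0xac, mem[0x10]=0x9c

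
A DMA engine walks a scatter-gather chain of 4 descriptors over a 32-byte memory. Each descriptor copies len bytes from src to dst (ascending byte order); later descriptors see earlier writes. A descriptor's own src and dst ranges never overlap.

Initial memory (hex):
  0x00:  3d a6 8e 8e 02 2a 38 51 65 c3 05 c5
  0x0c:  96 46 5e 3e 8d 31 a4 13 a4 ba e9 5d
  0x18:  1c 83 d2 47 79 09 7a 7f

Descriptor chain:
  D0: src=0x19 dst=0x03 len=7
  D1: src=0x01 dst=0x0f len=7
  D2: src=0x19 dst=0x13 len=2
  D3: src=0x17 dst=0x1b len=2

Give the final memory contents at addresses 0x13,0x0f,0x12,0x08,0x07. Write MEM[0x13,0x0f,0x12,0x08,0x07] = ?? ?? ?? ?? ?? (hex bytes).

MEM[0x13,0x0f,0x12,0x08,0x07] = 83 a6 d2 7a 09

  after D0: wrote 7B at 0x03 = 83d24779097a7f
  after D1: wrote 7B at 0x0f = a68e83d2477909
  after D2: wrote 2B at 0x13 = 83d2
  after D3: wrote 2B at 0x1b = 5d1c
query mem[0x13]=0x83, mem[0x0f]=0xa6, mem[0x12]=0xd2, mem[0x08]=0x7a, mem[0x07]=0x09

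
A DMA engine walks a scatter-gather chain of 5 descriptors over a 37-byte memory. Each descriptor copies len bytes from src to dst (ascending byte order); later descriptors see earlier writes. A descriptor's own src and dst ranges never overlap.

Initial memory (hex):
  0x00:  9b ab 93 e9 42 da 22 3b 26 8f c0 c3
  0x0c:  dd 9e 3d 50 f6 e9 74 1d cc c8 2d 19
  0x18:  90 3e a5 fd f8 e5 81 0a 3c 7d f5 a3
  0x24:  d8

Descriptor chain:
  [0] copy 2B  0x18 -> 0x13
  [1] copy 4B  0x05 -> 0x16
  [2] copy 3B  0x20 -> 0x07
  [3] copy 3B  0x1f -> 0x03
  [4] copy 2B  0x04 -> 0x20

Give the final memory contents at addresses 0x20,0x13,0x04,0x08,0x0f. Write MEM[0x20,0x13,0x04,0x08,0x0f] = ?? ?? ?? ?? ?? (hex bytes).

MEM[0x20,0x13,0x04,0x08,0x0f] = 3c 90 3c 7d 50

[0] 0x18->0x13 len=2 : 90 3e
[1] 0x05->0x16 len=4 : da 22 3b 26
[2] 0x20->0x07 len=3 : 3c 7d f5
[3] 0x1f->0x03 len=3 : 0a 3c 7d
[4] 0x04->0x20 len=2 : 3c 7d
query mem[0x20]=0x3c, mem[0x13]=0x90, mem[0x04]=0x3c, mem[0x08]=0x7d, mem[0x0f]=0x50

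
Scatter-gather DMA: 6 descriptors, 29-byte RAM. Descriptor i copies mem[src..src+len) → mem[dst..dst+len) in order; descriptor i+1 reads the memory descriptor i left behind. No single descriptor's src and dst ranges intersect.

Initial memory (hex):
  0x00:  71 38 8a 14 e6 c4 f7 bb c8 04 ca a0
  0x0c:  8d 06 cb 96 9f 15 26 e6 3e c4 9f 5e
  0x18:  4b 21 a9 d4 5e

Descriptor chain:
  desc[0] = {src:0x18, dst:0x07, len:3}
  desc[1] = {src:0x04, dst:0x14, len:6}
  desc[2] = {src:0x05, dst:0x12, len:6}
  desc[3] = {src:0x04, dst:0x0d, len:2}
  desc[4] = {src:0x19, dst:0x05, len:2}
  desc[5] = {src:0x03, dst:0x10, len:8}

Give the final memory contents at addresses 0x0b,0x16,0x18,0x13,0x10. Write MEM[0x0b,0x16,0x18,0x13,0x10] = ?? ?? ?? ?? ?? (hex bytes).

MEM[0x0b,0x16,0x18,0x13,0x10] = a0 a9 21 a9 14

[0] 0x18->0x07 len=3 : 4b 21 a9
[1] 0x04->0x14 len=6 : e6 c4 f7 4b 21 a9
[2] 0x05->0x12 len=6 : c4 f7 4b 21 a9 ca
[3] 0x04->0x0d len=2 : e6 c4
[4] 0x19->0x05 len=2 : a9 a9
[5] 0x03->0x10 len=8 : 14 e6 a9 a9 4b 21 a9 ca
query mem[0x0b]=0xa0, mem[0x16]=0xa9, mem[0x18]=0x21, mem[0x13]=0xa9, mem[0x10]=0x14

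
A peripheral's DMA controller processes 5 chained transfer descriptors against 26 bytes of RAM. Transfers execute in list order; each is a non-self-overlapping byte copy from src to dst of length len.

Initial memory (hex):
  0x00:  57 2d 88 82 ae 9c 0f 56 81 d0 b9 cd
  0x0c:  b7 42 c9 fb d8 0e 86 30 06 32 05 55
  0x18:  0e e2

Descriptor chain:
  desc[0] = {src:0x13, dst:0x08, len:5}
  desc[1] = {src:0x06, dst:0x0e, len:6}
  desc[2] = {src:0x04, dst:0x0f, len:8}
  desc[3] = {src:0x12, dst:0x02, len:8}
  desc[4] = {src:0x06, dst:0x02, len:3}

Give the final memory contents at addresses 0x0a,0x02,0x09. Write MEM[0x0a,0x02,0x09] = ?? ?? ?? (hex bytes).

[0] 0x13->0x08 len=5 : 30 06 32 05 55
[1] 0x06->0x0e len=6 : 0f 56 30 06 32 05
[2] 0x04->0x0f len=8 : ae 9c 0f 56 30 06 32 05
[3] 0x12->0x02 len=8 : 56 30 06 32 05 55 0e e2
[4] 0x06->0x02 len=3 : 05 55 0e
query mem[0x0a]=0x32, mem[0x02]=0x05, mem[0x09]=0xe2

MEM[0x0a,0x02,0x09] = 32 05 e2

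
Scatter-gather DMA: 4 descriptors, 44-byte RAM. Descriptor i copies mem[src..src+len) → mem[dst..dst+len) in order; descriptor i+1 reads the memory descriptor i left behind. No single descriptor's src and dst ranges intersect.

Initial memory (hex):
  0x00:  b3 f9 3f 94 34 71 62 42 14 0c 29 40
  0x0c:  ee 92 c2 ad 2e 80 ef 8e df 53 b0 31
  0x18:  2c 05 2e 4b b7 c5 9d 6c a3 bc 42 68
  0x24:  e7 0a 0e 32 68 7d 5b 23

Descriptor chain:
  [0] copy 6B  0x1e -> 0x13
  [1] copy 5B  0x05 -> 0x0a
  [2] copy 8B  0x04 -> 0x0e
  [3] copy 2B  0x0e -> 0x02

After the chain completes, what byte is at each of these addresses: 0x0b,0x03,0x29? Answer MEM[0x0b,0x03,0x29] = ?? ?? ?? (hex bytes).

D0: mem[0x13..0x18] <- [9d 6c a3 bc 42 68]
D1: mem[0x0a..0x0e] <- [71 62 42 14 0c]
D2: mem[0x0e..0x15] <- [34 71 62 42 14 0c 71 62]
D3: mem[0x02..0x03] <- [34 71]
query mem[0x0b]=0x62, mem[0x03]=0x71, mem[0x29]=0x7d

MEM[0x0b,0x03,0x29] = 62 71 7d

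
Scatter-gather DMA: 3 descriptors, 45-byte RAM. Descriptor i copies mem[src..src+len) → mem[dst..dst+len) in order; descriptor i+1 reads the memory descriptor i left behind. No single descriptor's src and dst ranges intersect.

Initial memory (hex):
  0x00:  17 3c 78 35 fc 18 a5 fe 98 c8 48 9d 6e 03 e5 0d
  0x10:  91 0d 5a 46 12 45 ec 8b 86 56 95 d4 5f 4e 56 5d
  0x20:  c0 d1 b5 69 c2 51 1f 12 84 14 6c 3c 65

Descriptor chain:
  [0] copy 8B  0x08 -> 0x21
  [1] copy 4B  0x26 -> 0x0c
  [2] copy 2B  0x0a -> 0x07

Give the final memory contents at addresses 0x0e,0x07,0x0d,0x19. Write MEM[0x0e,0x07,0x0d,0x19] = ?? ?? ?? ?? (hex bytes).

MEM[0x0e,0x07,0x0d,0x19] = 0d 48 e5 56

  after D0: wrote 8B at 0x21 = 98c8489d6e03e50d
  after D1: wrote 4B at 0x0c = 03e50d14
  after D2: wrote 2B at 0x07 = 489d
query mem[0x0e]=0x0d, mem[0x07]=0x48, mem[0x0d]=0xe5, mem[0x19]=0x56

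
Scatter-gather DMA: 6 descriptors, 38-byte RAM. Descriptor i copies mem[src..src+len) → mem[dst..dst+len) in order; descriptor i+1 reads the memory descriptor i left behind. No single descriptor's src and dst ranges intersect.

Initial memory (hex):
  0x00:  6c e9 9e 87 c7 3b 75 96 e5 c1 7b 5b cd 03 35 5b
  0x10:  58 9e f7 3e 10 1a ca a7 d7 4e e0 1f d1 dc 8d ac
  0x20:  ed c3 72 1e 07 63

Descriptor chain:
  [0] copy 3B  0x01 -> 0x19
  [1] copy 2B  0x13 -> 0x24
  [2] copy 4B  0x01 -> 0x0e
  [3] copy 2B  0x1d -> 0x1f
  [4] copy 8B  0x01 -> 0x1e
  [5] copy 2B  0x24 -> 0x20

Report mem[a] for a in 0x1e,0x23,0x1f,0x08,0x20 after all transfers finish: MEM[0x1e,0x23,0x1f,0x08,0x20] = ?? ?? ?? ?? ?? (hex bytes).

MEM[0x1e,0x23,0x1f,0x08,0x20] = e9 75 9e e5 96

D0: mem[0x19..0x1b] <- [e9 9e 87]
D1: mem[0x24..0x25] <- [3e 10]
D2: mem[0x0e..0x11] <- [e9 9e 87 c7]
D3: mem[0x1f..0x20] <- [dc 8d]
D4: mem[0x1e..0x25] <- [e9 9e 87 c7 3b 75 96 e5]
D5: mem[0x20..0x21] <- [96 e5]
query mem[0x1e]=0xe9, mem[0x23]=0x75, mem[0x1f]=0x9e, mem[0x08]=0xe5, mem[0x20]=0x96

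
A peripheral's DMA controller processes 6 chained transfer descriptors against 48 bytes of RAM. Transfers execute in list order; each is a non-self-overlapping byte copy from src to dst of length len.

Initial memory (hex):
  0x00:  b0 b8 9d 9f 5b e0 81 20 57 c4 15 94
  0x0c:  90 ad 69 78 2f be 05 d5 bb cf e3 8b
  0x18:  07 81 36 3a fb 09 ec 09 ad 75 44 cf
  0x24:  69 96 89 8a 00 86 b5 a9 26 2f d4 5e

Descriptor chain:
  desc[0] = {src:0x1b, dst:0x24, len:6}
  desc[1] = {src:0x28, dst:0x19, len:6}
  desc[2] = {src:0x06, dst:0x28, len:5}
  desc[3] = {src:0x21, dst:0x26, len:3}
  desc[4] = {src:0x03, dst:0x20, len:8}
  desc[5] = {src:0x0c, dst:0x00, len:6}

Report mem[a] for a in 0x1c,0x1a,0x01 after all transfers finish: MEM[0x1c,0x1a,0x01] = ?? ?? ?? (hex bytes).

MEM[0x1c,0x1a,0x01] = a9 ad ad

#0 dst[0x24+6] := {0x3a,0xfb,0x09,0xec,0x09,0xad}
#1 dst[0x19+6] := {0x09,0xad,0xb5,0xa9,0x26,0x2f}
#2 dst[0x28+5] := {0x81,0x20,0x57,0xc4,0x15}
#3 dst[0x26+3] := {0x75,0x44,0xcf}
#4 dst[0x20+8] := {0x9f,0x5b,0xe0,0x81,0x20,0x57,0xc4,0x15}
#5 dst[0x00+6] := {0x90,0xad,0x69,0x78,0x2f,0xbe}
query mem[0x1c]=0xa9, mem[0x1a]=0xad, mem[0x01]=0xad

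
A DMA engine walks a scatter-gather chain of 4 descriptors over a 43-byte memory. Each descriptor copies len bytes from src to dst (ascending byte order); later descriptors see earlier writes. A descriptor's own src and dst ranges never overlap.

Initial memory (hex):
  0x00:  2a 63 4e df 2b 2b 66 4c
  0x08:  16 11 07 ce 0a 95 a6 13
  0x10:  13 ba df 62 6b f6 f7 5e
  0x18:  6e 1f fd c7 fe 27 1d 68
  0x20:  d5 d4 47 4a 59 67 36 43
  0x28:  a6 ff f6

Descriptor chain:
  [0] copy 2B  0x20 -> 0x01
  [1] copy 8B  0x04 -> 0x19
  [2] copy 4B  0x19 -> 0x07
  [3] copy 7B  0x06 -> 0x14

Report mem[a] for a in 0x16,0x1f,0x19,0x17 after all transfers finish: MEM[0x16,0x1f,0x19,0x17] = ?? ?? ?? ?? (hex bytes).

MEM[0x16,0x1f,0x19,0x17] = 2b 07 ce 66

  after D0: wrote 2B at 0x01 = d5d4
  after D1: wrote 8B at 0x19 = 2b2b664c161107ce
  after D2: wrote 4B at 0x07 = 2b2b664c
  after D3: wrote 7B at 0x14 = 662b2b664cce0a
query mem[0x16]=0x2b, mem[0x1f]=0x07, mem[0x19]=0xce, mem[0x17]=0x66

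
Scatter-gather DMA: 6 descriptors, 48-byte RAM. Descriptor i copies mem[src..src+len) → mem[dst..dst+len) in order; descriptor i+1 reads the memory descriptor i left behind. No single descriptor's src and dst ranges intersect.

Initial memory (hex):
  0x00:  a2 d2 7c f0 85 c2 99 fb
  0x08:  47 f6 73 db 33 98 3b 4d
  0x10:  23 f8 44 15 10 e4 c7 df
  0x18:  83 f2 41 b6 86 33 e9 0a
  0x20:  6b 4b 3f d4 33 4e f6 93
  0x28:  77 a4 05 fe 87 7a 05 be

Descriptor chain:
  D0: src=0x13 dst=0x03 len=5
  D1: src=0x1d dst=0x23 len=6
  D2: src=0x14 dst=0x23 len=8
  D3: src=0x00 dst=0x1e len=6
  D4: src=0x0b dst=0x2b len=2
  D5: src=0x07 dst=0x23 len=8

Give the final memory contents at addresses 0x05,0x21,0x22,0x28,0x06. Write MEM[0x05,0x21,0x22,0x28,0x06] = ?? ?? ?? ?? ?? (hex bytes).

D0: mem[0x03..0x07] <- [15 10 e4 c7 df]
D1: mem[0x23..0x28] <- [33 e9 0a 6b 4b 3f]
D2: mem[0x23..0x2a] <- [10 e4 c7 df 83 f2 41 b6]
D3: mem[0x1e..0x23] <- [a2 d2 7c 15 10 e4]
D4: mem[0x2b..0x2c] <- [db 33]
D5: mem[0x23..0x2a] <- [df 47 f6 73 db 33 98 3b]
query mem[0x05]=0xe4, mem[0x21]=0x15, mem[0x22]=0x10, mem[0x28]=0x33, mem[0x06]=0xc7

MEM[0x05,0x21,0x22,0x28,0x06] = e4 15 10 33 c7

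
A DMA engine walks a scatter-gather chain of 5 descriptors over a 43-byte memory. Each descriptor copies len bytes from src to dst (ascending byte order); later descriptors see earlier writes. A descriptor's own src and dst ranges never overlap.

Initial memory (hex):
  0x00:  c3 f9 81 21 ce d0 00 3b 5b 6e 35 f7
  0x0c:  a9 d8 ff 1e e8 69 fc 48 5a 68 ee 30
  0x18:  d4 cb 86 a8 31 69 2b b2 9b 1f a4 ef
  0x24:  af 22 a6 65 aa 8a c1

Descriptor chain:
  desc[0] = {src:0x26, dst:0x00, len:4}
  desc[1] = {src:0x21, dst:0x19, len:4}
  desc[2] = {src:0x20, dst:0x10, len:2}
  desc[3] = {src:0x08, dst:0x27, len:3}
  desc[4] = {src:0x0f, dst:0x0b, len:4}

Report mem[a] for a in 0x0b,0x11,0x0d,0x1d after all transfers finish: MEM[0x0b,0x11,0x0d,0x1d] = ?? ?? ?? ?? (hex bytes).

#0 dst[0x00+4] := {0xa6,0x65,0xaa,0x8a}
#1 dst[0x19+4] := {0x1f,0xa4,0xef,0xaf}
#2 dst[0x10+2] := {0x9b,0x1f}
#3 dst[0x27+3] := {0x5b,0x6e,0x35}
#4 dst[0x0b+4] := {0x1e,0x9b,0x1f,0xfc}
query mem[0x0b]=0x1e, mem[0x11]=0x1f, mem[0x0d]=0x1f, mem[0x1d]=0x69

MEM[0x0b,0x11,0x0d,0x1d] = 1e 1f 1f 69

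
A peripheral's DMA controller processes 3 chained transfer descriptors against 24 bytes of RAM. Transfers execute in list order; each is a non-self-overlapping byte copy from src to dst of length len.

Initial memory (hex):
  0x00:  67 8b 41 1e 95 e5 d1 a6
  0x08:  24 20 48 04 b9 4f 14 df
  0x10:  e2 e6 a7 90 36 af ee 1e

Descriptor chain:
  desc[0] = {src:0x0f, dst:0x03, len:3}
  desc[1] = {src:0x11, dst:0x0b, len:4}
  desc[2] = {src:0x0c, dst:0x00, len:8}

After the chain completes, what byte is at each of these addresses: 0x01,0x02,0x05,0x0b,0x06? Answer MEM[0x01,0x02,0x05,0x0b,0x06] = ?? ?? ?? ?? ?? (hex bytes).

MEM[0x01,0x02,0x05,0x0b,0x06] = 90 36 e6 e6 a7

  after D0: wrote 3B at 0x03 = dfe2e6
  after D1: wrote 4B at 0x0b = e6a79036
  after D2: wrote 8B at 0x00 = a79036dfe2e6a790
query mem[0x01]=0x90, mem[0x02]=0x36, mem[0x05]=0xe6, mem[0x0b]=0xe6, mem[0x06]=0xa7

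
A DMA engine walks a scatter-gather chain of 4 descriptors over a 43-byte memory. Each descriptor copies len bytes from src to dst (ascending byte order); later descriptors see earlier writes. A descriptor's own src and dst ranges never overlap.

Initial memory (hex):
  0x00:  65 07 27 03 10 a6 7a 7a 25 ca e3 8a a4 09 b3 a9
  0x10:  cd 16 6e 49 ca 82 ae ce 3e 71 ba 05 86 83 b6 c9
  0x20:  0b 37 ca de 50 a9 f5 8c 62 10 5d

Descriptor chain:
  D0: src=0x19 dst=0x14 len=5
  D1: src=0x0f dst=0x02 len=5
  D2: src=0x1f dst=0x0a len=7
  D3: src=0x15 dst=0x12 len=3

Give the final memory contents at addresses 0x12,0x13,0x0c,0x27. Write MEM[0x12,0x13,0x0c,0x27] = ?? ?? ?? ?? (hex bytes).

MEM[0x12,0x13,0x0c,0x27] = ba 05 37 8c

#0 dst[0x14+5] := {0x71,0xba,0x05,0x86,0x83}
#1 dst[0x02+5] := {0xa9,0xcd,0x16,0x6e,0x49}
#2 dst[0x0a+7] := {0xc9,0x0b,0x37,0xca,0xde,0x50,0xa9}
#3 dst[0x12+3] := {0xba,0x05,0x86}
query mem[0x12]=0xba, mem[0x13]=0x05, mem[0x0c]=0x37, mem[0x27]=0x8c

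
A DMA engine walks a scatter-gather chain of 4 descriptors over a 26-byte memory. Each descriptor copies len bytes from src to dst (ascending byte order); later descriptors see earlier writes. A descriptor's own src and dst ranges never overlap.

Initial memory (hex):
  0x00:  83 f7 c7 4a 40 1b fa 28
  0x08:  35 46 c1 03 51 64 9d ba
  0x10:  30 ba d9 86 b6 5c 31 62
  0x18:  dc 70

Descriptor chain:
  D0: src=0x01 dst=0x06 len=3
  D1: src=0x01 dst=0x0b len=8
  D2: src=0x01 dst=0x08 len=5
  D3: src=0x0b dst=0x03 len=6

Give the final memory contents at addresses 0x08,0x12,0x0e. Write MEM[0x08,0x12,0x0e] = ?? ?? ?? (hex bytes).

[0] 0x01->0x06 len=3 : f7 c7 4a
[1] 0x01->0x0b len=8 : f7 c7 4a 40 1b f7 c7 4a
[2] 0x01->0x08 len=5 : f7 c7 4a 40 1b
[3] 0x0b->0x03 len=6 : 40 1b 4a 40 1b f7
query mem[0x08]=0xf7, mem[0x12]=0x4a, mem[0x0e]=0x40

MEM[0x08,0x12,0x0e] = f7 4a 40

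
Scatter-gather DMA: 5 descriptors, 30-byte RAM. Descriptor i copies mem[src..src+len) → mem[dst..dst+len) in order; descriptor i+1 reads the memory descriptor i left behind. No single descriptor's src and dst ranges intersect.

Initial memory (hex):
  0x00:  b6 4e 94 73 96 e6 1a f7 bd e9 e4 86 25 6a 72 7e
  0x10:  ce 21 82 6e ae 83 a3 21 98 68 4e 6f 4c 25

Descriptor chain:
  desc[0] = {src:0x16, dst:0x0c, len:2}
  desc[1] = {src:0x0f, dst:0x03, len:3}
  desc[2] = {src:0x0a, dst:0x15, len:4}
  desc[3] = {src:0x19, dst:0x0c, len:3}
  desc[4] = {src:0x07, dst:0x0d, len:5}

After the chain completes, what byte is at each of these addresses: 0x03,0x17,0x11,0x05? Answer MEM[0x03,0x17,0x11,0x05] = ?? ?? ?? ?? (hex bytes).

#0 dst[0x0c+2] := {0xa3,0x21}
#1 dst[0x03+3] := {0x7e,0xce,0x21}
#2 dst[0x15+4] := {0xe4,0x86,0xa3,0x21}
#3 dst[0x0c+3] := {0x68,0x4e,0x6f}
#4 dst[0x0d+5] := {0xf7,0xbd,0xe9,0xe4,0x86}
query mem[0x03]=0x7e, mem[0x17]=0xa3, mem[0x11]=0x86, mem[0x05]=0x21

MEM[0x03,0x17,0x11,0x05] = 7e a3 86 21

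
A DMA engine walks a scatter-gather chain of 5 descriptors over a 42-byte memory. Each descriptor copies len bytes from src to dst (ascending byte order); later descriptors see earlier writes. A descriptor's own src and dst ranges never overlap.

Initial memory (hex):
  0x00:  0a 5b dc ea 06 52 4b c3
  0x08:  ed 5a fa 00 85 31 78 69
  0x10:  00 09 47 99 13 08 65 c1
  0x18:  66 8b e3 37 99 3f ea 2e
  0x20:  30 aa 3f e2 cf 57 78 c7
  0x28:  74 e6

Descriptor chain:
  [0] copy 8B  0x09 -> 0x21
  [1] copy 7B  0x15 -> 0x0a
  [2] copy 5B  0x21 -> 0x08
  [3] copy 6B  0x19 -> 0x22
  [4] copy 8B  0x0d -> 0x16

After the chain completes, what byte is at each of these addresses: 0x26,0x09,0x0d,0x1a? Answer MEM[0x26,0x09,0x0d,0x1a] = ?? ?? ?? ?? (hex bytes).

MEM[0x26,0x09,0x0d,0x1a] = 3f fa 66 09

[0] 0x09->0x21 len=8 : 5a fa 00 85 31 78 69 00
[1] 0x15->0x0a len=7 : 08 65 c1 66 8b e3 37
[2] 0x21->0x08 len=5 : 5a fa 00 85 31
[3] 0x19->0x22 len=6 : 8b e3 37 99 3f ea
[4] 0x0d->0x16 len=8 : 66 8b e3 37 09 47 99 13
query mem[0x26]=0x3f, mem[0x09]=0xfa, mem[0x0d]=0x66, mem[0x1a]=0x09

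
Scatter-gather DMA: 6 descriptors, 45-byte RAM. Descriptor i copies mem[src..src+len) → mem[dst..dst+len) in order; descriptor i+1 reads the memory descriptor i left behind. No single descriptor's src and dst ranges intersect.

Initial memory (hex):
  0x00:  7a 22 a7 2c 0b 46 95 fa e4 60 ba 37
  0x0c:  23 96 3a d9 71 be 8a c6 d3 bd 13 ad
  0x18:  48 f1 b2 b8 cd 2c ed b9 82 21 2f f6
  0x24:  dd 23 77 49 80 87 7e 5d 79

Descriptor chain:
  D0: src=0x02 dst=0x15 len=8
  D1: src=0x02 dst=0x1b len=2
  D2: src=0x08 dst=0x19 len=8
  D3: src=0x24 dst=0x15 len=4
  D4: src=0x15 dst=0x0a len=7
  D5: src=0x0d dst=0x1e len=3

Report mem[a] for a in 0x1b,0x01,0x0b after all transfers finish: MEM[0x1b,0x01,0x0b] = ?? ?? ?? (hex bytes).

D0: mem[0x15..0x1c] <- [a7 2c 0b 46 95 fa e4 60]
D1: mem[0x1b..0x1c] <- [a7 2c]
D2: mem[0x19..0x20] <- [e4 60 ba 37 23 96 3a d9]
D3: mem[0x15..0x18] <- [dd 23 77 49]
D4: mem[0x0a..0x10] <- [dd 23 77 49 e4 60 ba]
D5: mem[0x1e..0x20] <- [49 e4 60]
query mem[0x1b]=0xba, mem[0x01]=0x22, mem[0x0b]=0x23

MEM[0x1b,0x01,0x0b] = ba 22 23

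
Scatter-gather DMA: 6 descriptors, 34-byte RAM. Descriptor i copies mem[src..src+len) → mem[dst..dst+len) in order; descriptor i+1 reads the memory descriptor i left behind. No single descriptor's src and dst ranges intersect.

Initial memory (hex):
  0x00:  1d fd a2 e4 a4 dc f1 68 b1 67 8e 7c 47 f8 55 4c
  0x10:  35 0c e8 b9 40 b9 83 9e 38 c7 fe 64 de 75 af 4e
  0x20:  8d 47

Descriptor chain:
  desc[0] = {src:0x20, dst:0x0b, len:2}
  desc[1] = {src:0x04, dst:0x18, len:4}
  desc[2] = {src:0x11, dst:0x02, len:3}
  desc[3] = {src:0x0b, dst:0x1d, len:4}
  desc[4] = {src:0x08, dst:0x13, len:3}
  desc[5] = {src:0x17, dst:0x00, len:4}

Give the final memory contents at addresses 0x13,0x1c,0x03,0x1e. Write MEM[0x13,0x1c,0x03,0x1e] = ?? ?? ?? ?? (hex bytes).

[0] 0x20->0x0b len=2 : 8d 47
[1] 0x04->0x18 len=4 : a4 dc f1 68
[2] 0x11->0x02 len=3 : 0c e8 b9
[3] 0x0b->0x1d len=4 : 8d 47 f8 55
[4] 0x08->0x13 len=3 : b1 67 8e
[5] 0x17->0x00 len=4 : 9e a4 dc f1
query mem[0x13]=0xb1, mem[0x1c]=0xde, mem[0x03]=0xf1, mem[0x1e]=0x47

MEM[0x13,0x1c,0x03,0x1e] = b1 de f1 47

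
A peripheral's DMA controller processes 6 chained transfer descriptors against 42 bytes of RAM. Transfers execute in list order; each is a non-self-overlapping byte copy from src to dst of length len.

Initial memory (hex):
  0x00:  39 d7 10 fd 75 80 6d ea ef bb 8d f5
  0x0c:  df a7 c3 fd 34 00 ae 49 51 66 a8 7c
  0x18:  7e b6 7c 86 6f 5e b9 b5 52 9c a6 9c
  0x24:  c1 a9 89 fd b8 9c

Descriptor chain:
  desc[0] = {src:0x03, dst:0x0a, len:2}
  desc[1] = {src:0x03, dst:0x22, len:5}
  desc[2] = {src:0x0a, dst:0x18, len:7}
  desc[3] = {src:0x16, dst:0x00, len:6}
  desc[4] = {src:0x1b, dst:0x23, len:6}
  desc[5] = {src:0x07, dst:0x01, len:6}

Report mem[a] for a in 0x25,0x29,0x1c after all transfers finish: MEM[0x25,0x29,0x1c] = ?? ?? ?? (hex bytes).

MEM[0x25,0x29,0x1c] = fd 9c c3

  after D0: wrote 2B at 0x0a = fd75
  after D1: wrote 5B at 0x22 = fd75806dea
  after D2: wrote 7B at 0x18 = fd75dfa7c3fd34
  after D3: wrote 6B at 0x00 = a87cfd75dfa7
  after D4: wrote 6B at 0x23 = a7c3fd34b552
  after D5: wrote 6B at 0x01 = eaefbbfd75df
query mem[0x25]=0xfd, mem[0x29]=0x9c, mem[0x1c]=0xc3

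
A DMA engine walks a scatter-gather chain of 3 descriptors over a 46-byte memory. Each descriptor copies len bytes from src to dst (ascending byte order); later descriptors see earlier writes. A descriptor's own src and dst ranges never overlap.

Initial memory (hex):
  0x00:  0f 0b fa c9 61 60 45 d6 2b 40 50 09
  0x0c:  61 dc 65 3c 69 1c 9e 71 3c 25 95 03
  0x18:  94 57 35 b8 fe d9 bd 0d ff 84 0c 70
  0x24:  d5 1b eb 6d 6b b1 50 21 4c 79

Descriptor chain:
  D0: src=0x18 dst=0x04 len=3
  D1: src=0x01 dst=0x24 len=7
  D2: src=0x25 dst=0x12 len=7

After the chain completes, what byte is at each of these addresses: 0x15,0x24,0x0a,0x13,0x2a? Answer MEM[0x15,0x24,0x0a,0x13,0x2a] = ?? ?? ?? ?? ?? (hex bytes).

[0] 0x18->0x04 len=3 : 94 57 35
[1] 0x01->0x24 len=7 : 0b fa c9 94 57 35 d6
[2] 0x25->0x12 len=7 : fa c9 94 57 35 d6 21
query mem[0x15]=0x57, mem[0x24]=0x0b, mem[0x0a]=0x50, mem[0x13]=0xc9, mem[0x2a]=0xd6

MEM[0x15,0x24,0x0a,0x13,0x2a] = 57 0b 50 c9 d6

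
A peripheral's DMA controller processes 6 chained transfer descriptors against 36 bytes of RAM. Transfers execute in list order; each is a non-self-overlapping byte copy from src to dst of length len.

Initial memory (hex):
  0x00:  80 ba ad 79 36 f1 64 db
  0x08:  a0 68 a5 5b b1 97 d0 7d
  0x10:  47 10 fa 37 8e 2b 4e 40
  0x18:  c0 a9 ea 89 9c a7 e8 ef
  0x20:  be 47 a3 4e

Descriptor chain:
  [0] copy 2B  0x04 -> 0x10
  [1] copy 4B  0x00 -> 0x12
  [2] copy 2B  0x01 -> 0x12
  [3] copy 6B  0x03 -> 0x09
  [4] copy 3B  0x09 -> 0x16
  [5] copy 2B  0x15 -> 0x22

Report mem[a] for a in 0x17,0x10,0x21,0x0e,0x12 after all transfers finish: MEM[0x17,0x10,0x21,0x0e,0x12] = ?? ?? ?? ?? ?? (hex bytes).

D0: mem[0x10..0x11] <- [36 f1]
D1: mem[0x12..0x15] <- [80 ba ad 79]
D2: mem[0x12..0x13] <- [ba ad]
D3: mem[0x09..0x0e] <- [79 36 f1 64 db a0]
D4: mem[0x16..0x18] <- [79 36 f1]
D5: mem[0x22..0x23] <- [79 79]
query mem[0x17]=0x36, mem[0x10]=0x36, mem[0x21]=0x47, mem[0x0e]=0xa0, mem[0x12]=0xba

MEM[0x17,0x10,0x21,0x0e,0x12] = 36 36 47 a0 ba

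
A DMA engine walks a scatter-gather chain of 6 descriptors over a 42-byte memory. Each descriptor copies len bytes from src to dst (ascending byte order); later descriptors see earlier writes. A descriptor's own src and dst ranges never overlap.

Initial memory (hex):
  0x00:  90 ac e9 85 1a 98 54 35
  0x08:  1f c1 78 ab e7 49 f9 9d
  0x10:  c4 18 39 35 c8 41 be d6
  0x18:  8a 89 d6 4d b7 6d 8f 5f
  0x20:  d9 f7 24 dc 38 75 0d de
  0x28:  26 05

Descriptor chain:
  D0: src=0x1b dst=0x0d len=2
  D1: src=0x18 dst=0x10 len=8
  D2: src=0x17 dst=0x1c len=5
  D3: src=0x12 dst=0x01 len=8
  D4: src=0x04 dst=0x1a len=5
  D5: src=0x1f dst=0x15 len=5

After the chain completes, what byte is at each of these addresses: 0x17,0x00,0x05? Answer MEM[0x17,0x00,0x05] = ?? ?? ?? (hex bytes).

  after D0: wrote 2B at 0x0d = 4db7
  after D1: wrote 8B at 0x10 = 8a89d64db76d8f5f
  after D2: wrote 5B at 0x1c = 5f8a89d64d
  after D3: wrote 8B at 0x01 = d64db76d8f5f8a89
  after D4: wrote 5B at 0x1a = 6d8f5f8a89
  after D5: wrote 5B at 0x15 = d64df724dc
query mem[0x17]=0xf7, mem[0x00]=0x90, mem[0x05]=0x8f

MEM[0x17,0x00,0x05] = f7 90 8f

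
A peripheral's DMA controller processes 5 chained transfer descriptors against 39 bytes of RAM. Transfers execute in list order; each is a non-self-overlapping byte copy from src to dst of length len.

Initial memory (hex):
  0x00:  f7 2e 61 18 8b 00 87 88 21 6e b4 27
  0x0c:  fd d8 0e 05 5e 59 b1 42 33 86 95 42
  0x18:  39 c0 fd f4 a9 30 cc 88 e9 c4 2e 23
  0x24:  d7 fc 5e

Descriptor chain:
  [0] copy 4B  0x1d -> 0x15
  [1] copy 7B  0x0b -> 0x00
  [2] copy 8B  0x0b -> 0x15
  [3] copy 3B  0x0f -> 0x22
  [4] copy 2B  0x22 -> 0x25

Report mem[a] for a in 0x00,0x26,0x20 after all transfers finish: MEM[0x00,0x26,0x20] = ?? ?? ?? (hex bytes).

  after D0: wrote 4B at 0x15 = 30cc88e9
  after D1: wrote 7B at 0x00 = 27fdd80e055e59
  after D2: wrote 8B at 0x15 = 27fdd80e055e59b1
  after D3: wrote 3B at 0x22 = 055e59
  after D4: wrote 2B at 0x25 = 055e
query mem[0x00]=0x27, mem[0x26]=0x5e, mem[0x20]=0xe9

MEM[0x00,0x26,0x20] = 27 5e e9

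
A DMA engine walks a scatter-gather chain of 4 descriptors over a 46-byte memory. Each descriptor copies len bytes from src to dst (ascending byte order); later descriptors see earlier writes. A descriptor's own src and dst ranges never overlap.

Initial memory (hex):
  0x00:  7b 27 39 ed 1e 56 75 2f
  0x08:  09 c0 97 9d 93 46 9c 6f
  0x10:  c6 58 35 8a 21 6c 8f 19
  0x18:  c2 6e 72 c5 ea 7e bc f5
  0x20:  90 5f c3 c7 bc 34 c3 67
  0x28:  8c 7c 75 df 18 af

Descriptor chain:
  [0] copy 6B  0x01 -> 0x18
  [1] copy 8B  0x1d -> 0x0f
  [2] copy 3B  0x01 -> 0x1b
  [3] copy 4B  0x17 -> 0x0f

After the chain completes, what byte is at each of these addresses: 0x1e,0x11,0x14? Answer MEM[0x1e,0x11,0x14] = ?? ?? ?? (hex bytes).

MEM[0x1e,0x11,0x14] = bc 39 c3

[0] 0x01->0x18 len=6 : 27 39 ed 1e 56 75
[1] 0x1d->0x0f len=8 : 75 bc f5 90 5f c3 c7 bc
[2] 0x01->0x1b len=3 : 27 39 ed
[3] 0x17->0x0f len=4 : 19 27 39 ed
query mem[0x1e]=0xbc, mem[0x11]=0x39, mem[0x14]=0xc3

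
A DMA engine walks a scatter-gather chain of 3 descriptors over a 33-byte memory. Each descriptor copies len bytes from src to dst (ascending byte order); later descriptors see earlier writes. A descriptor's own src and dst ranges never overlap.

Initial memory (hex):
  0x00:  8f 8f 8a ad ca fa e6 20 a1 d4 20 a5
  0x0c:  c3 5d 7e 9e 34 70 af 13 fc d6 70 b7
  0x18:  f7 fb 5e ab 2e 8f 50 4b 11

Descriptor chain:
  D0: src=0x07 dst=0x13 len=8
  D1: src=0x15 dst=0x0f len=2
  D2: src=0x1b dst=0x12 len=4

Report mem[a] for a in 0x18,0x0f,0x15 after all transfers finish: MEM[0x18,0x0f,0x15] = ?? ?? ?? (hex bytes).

MEM[0x18,0x0f,0x15] = c3 d4 50

[0] 0x07->0x13 len=8 : 20 a1 d4 20 a5 c3 5d 7e
[1] 0x15->0x0f len=2 : d4 20
[2] 0x1b->0x12 len=4 : ab 2e 8f 50
query mem[0x18]=0xc3, mem[0x0f]=0xd4, mem[0x15]=0x50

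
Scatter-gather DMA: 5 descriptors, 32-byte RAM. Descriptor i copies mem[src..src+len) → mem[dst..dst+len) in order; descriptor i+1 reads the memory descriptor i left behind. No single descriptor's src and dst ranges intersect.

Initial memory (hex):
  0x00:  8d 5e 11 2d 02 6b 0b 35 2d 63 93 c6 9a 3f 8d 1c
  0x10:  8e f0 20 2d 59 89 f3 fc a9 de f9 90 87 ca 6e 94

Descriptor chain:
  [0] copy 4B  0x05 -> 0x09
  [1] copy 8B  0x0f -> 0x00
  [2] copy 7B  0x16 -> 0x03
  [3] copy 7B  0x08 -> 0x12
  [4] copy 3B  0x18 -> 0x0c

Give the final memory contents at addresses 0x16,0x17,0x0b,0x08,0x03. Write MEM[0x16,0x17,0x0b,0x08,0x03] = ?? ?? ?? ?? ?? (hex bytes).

MEM[0x16,0x17,0x0b,0x08,0x03] = 2d 3f 35 90 f3

  after D0: wrote 4B at 0x09 = 6b0b352d
  after D1: wrote 8B at 0x00 = 1c8ef0202d5989f3
  after D2: wrote 7B at 0x03 = f3fca9def99087
  after D3: wrote 7B at 0x12 = 90870b352d3f8d
  after D4: wrote 3B at 0x0c = 8ddef9
query mem[0x16]=0x2d, mem[0x17]=0x3f, mem[0x0b]=0x35, mem[0x08]=0x90, mem[0x03]=0xf3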